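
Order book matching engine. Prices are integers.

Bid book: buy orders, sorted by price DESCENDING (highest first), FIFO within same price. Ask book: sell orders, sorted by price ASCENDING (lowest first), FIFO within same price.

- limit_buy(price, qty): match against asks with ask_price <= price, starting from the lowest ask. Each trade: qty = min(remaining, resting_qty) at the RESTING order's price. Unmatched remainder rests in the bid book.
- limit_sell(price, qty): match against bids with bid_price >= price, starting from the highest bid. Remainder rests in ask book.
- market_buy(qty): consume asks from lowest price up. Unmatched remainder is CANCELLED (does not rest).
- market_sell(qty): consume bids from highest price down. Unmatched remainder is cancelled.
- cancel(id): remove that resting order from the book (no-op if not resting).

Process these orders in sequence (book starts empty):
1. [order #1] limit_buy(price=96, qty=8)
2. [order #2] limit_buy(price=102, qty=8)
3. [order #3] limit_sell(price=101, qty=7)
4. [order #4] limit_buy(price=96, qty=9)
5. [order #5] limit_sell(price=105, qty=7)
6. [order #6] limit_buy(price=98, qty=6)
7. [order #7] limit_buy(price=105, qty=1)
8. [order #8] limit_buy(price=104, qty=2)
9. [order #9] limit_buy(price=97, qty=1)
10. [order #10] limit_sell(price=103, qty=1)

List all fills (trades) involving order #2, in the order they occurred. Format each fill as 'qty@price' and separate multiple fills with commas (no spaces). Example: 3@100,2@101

Answer: 7@102

Derivation:
After op 1 [order #1] limit_buy(price=96, qty=8): fills=none; bids=[#1:8@96] asks=[-]
After op 2 [order #2] limit_buy(price=102, qty=8): fills=none; bids=[#2:8@102 #1:8@96] asks=[-]
After op 3 [order #3] limit_sell(price=101, qty=7): fills=#2x#3:7@102; bids=[#2:1@102 #1:8@96] asks=[-]
After op 4 [order #4] limit_buy(price=96, qty=9): fills=none; bids=[#2:1@102 #1:8@96 #4:9@96] asks=[-]
After op 5 [order #5] limit_sell(price=105, qty=7): fills=none; bids=[#2:1@102 #1:8@96 #4:9@96] asks=[#5:7@105]
After op 6 [order #6] limit_buy(price=98, qty=6): fills=none; bids=[#2:1@102 #6:6@98 #1:8@96 #4:9@96] asks=[#5:7@105]
After op 7 [order #7] limit_buy(price=105, qty=1): fills=#7x#5:1@105; bids=[#2:1@102 #6:6@98 #1:8@96 #4:9@96] asks=[#5:6@105]
After op 8 [order #8] limit_buy(price=104, qty=2): fills=none; bids=[#8:2@104 #2:1@102 #6:6@98 #1:8@96 #4:9@96] asks=[#5:6@105]
After op 9 [order #9] limit_buy(price=97, qty=1): fills=none; bids=[#8:2@104 #2:1@102 #6:6@98 #9:1@97 #1:8@96 #4:9@96] asks=[#5:6@105]
After op 10 [order #10] limit_sell(price=103, qty=1): fills=#8x#10:1@104; bids=[#8:1@104 #2:1@102 #6:6@98 #9:1@97 #1:8@96 #4:9@96] asks=[#5:6@105]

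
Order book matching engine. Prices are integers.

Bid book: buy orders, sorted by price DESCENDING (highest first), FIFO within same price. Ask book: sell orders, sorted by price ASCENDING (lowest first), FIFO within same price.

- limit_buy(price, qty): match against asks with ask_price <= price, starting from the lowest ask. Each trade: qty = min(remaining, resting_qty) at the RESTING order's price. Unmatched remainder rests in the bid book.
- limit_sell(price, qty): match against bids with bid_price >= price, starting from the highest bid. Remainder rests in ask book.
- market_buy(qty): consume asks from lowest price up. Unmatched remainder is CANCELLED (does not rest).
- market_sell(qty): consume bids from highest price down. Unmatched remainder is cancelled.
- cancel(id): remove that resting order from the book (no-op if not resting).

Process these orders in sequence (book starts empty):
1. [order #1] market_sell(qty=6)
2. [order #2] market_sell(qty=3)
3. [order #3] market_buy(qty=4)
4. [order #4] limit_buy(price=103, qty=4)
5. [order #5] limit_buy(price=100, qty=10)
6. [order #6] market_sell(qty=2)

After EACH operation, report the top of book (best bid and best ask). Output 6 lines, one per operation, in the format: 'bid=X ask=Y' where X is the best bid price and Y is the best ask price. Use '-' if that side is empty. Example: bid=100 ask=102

Answer: bid=- ask=-
bid=- ask=-
bid=- ask=-
bid=103 ask=-
bid=103 ask=-
bid=103 ask=-

Derivation:
After op 1 [order #1] market_sell(qty=6): fills=none; bids=[-] asks=[-]
After op 2 [order #2] market_sell(qty=3): fills=none; bids=[-] asks=[-]
After op 3 [order #3] market_buy(qty=4): fills=none; bids=[-] asks=[-]
After op 4 [order #4] limit_buy(price=103, qty=4): fills=none; bids=[#4:4@103] asks=[-]
After op 5 [order #5] limit_buy(price=100, qty=10): fills=none; bids=[#4:4@103 #5:10@100] asks=[-]
After op 6 [order #6] market_sell(qty=2): fills=#4x#6:2@103; bids=[#4:2@103 #5:10@100] asks=[-]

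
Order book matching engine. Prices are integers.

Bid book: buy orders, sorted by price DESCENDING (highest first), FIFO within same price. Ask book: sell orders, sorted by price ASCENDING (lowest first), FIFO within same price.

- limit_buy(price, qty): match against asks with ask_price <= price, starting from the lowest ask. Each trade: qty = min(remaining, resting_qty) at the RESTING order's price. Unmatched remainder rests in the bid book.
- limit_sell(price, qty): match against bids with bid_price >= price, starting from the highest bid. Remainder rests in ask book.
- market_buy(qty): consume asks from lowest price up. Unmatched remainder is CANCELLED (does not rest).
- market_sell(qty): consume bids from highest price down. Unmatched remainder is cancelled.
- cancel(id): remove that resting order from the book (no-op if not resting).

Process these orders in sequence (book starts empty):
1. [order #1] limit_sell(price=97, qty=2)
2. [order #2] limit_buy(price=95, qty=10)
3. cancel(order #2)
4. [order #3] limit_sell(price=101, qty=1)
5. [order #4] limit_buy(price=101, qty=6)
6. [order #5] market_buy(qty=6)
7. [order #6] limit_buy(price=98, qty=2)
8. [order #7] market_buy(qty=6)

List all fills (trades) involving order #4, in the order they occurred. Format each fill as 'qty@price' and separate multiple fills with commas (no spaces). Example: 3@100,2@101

Answer: 2@97,1@101

Derivation:
After op 1 [order #1] limit_sell(price=97, qty=2): fills=none; bids=[-] asks=[#1:2@97]
After op 2 [order #2] limit_buy(price=95, qty=10): fills=none; bids=[#2:10@95] asks=[#1:2@97]
After op 3 cancel(order #2): fills=none; bids=[-] asks=[#1:2@97]
After op 4 [order #3] limit_sell(price=101, qty=1): fills=none; bids=[-] asks=[#1:2@97 #3:1@101]
After op 5 [order #4] limit_buy(price=101, qty=6): fills=#4x#1:2@97 #4x#3:1@101; bids=[#4:3@101] asks=[-]
After op 6 [order #5] market_buy(qty=6): fills=none; bids=[#4:3@101] asks=[-]
After op 7 [order #6] limit_buy(price=98, qty=2): fills=none; bids=[#4:3@101 #6:2@98] asks=[-]
After op 8 [order #7] market_buy(qty=6): fills=none; bids=[#4:3@101 #6:2@98] asks=[-]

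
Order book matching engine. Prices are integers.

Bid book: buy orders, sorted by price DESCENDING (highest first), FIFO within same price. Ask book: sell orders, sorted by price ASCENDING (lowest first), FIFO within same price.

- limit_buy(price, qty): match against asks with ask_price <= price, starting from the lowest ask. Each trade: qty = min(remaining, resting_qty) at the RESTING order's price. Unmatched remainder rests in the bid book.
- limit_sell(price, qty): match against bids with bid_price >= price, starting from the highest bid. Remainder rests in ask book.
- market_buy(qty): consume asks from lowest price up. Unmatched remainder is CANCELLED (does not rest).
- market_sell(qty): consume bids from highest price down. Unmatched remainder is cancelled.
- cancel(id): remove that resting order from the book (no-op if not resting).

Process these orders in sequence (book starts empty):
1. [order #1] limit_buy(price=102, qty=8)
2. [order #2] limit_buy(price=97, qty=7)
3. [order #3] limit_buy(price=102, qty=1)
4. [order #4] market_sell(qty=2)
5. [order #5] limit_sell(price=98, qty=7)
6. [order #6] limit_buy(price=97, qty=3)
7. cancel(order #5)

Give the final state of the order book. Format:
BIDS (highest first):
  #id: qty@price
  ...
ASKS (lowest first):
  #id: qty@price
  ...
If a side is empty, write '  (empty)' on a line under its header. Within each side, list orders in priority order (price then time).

After op 1 [order #1] limit_buy(price=102, qty=8): fills=none; bids=[#1:8@102] asks=[-]
After op 2 [order #2] limit_buy(price=97, qty=7): fills=none; bids=[#1:8@102 #2:7@97] asks=[-]
After op 3 [order #3] limit_buy(price=102, qty=1): fills=none; bids=[#1:8@102 #3:1@102 #2:7@97] asks=[-]
After op 4 [order #4] market_sell(qty=2): fills=#1x#4:2@102; bids=[#1:6@102 #3:1@102 #2:7@97] asks=[-]
After op 5 [order #5] limit_sell(price=98, qty=7): fills=#1x#5:6@102 #3x#5:1@102; bids=[#2:7@97] asks=[-]
After op 6 [order #6] limit_buy(price=97, qty=3): fills=none; bids=[#2:7@97 #6:3@97] asks=[-]
After op 7 cancel(order #5): fills=none; bids=[#2:7@97 #6:3@97] asks=[-]

Answer: BIDS (highest first):
  #2: 7@97
  #6: 3@97
ASKS (lowest first):
  (empty)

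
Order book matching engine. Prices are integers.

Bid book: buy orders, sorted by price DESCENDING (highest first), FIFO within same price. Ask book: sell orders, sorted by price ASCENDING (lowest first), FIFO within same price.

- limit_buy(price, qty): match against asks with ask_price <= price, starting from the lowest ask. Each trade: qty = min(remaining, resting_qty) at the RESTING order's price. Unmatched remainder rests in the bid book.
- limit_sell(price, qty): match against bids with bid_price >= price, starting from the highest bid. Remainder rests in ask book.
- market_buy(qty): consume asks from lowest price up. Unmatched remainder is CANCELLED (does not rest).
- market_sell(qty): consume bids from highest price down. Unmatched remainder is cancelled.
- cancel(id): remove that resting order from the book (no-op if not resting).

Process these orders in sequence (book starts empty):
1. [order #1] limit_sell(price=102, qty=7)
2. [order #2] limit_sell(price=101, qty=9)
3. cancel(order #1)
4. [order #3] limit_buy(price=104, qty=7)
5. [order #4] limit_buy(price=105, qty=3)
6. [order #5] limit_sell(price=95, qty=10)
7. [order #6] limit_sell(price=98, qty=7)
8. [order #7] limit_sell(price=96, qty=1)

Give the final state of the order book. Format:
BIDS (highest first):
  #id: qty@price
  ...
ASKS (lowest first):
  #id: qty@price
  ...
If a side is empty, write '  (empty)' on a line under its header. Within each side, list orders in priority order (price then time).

Answer: BIDS (highest first):
  (empty)
ASKS (lowest first):
  #5: 9@95
  #7: 1@96
  #6: 7@98

Derivation:
After op 1 [order #1] limit_sell(price=102, qty=7): fills=none; bids=[-] asks=[#1:7@102]
After op 2 [order #2] limit_sell(price=101, qty=9): fills=none; bids=[-] asks=[#2:9@101 #1:7@102]
After op 3 cancel(order #1): fills=none; bids=[-] asks=[#2:9@101]
After op 4 [order #3] limit_buy(price=104, qty=7): fills=#3x#2:7@101; bids=[-] asks=[#2:2@101]
After op 5 [order #4] limit_buy(price=105, qty=3): fills=#4x#2:2@101; bids=[#4:1@105] asks=[-]
After op 6 [order #5] limit_sell(price=95, qty=10): fills=#4x#5:1@105; bids=[-] asks=[#5:9@95]
After op 7 [order #6] limit_sell(price=98, qty=7): fills=none; bids=[-] asks=[#5:9@95 #6:7@98]
After op 8 [order #7] limit_sell(price=96, qty=1): fills=none; bids=[-] asks=[#5:9@95 #7:1@96 #6:7@98]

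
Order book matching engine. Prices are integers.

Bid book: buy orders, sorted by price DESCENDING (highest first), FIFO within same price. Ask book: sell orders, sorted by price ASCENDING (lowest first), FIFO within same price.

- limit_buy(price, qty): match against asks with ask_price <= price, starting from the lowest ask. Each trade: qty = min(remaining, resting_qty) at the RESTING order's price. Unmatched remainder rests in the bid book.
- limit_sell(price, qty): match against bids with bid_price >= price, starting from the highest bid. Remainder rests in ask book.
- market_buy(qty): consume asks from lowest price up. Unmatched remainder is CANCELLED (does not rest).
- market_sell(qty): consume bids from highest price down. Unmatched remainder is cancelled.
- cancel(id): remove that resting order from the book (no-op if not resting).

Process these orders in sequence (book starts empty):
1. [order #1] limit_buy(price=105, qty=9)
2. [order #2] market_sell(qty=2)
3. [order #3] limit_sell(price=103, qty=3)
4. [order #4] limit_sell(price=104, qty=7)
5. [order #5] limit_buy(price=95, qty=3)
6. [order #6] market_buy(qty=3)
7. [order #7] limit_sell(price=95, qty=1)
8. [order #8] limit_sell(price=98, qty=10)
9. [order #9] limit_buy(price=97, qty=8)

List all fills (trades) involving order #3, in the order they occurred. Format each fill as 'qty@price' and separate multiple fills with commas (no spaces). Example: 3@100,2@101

Answer: 3@105

Derivation:
After op 1 [order #1] limit_buy(price=105, qty=9): fills=none; bids=[#1:9@105] asks=[-]
After op 2 [order #2] market_sell(qty=2): fills=#1x#2:2@105; bids=[#1:7@105] asks=[-]
After op 3 [order #3] limit_sell(price=103, qty=3): fills=#1x#3:3@105; bids=[#1:4@105] asks=[-]
After op 4 [order #4] limit_sell(price=104, qty=7): fills=#1x#4:4@105; bids=[-] asks=[#4:3@104]
After op 5 [order #5] limit_buy(price=95, qty=3): fills=none; bids=[#5:3@95] asks=[#4:3@104]
After op 6 [order #6] market_buy(qty=3): fills=#6x#4:3@104; bids=[#5:3@95] asks=[-]
After op 7 [order #7] limit_sell(price=95, qty=1): fills=#5x#7:1@95; bids=[#5:2@95] asks=[-]
After op 8 [order #8] limit_sell(price=98, qty=10): fills=none; bids=[#5:2@95] asks=[#8:10@98]
After op 9 [order #9] limit_buy(price=97, qty=8): fills=none; bids=[#9:8@97 #5:2@95] asks=[#8:10@98]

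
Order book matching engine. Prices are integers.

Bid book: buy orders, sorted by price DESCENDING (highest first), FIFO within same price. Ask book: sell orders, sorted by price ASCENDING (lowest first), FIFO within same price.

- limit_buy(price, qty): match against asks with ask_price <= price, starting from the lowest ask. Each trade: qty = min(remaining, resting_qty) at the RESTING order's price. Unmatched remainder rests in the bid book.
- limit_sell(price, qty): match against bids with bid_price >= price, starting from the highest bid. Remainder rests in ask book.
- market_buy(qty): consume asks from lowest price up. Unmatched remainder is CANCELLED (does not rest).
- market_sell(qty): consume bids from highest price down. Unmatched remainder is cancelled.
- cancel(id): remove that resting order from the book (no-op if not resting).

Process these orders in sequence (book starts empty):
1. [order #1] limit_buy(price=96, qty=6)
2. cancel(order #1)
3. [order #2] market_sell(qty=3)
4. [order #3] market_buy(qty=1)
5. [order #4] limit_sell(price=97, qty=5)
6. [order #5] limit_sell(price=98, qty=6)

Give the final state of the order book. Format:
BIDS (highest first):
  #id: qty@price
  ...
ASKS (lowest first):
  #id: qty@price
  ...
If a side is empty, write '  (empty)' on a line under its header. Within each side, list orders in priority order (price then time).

Answer: BIDS (highest first):
  (empty)
ASKS (lowest first):
  #4: 5@97
  #5: 6@98

Derivation:
After op 1 [order #1] limit_buy(price=96, qty=6): fills=none; bids=[#1:6@96] asks=[-]
After op 2 cancel(order #1): fills=none; bids=[-] asks=[-]
After op 3 [order #2] market_sell(qty=3): fills=none; bids=[-] asks=[-]
After op 4 [order #3] market_buy(qty=1): fills=none; bids=[-] asks=[-]
After op 5 [order #4] limit_sell(price=97, qty=5): fills=none; bids=[-] asks=[#4:5@97]
After op 6 [order #5] limit_sell(price=98, qty=6): fills=none; bids=[-] asks=[#4:5@97 #5:6@98]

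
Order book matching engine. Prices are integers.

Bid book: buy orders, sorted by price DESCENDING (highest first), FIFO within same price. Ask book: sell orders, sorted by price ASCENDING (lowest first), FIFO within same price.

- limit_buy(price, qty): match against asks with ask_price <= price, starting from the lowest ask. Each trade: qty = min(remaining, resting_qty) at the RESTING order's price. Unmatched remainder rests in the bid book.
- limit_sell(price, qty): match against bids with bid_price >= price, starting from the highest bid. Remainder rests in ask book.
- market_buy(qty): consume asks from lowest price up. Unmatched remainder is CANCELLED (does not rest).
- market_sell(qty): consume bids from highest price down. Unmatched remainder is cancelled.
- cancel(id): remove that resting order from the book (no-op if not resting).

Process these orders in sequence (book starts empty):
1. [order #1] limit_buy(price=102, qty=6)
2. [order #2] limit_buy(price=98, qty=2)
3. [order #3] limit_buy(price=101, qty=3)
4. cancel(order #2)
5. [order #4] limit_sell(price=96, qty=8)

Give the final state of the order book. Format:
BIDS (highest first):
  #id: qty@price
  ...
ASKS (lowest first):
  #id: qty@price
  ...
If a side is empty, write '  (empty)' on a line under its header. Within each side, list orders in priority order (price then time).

After op 1 [order #1] limit_buy(price=102, qty=6): fills=none; bids=[#1:6@102] asks=[-]
After op 2 [order #2] limit_buy(price=98, qty=2): fills=none; bids=[#1:6@102 #2:2@98] asks=[-]
After op 3 [order #3] limit_buy(price=101, qty=3): fills=none; bids=[#1:6@102 #3:3@101 #2:2@98] asks=[-]
After op 4 cancel(order #2): fills=none; bids=[#1:6@102 #3:3@101] asks=[-]
After op 5 [order #4] limit_sell(price=96, qty=8): fills=#1x#4:6@102 #3x#4:2@101; bids=[#3:1@101] asks=[-]

Answer: BIDS (highest first):
  #3: 1@101
ASKS (lowest first):
  (empty)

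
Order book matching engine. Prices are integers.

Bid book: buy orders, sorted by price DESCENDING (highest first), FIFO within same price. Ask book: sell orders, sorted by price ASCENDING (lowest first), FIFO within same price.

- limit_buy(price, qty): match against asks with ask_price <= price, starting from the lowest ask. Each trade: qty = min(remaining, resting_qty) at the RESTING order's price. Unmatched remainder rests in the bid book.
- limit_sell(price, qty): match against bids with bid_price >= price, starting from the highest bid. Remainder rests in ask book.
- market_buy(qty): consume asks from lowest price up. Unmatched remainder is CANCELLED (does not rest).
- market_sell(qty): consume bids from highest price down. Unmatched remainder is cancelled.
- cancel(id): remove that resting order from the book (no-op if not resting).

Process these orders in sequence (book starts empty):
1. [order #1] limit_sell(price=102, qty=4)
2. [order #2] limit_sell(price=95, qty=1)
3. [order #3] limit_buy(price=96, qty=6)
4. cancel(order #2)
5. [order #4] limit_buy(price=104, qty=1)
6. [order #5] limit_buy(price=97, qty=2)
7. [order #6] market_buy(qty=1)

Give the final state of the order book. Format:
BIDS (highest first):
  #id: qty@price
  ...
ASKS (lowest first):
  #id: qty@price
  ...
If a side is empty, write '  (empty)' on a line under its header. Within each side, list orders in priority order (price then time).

Answer: BIDS (highest first):
  #5: 2@97
  #3: 5@96
ASKS (lowest first):
  #1: 2@102

Derivation:
After op 1 [order #1] limit_sell(price=102, qty=4): fills=none; bids=[-] asks=[#1:4@102]
After op 2 [order #2] limit_sell(price=95, qty=1): fills=none; bids=[-] asks=[#2:1@95 #1:4@102]
After op 3 [order #3] limit_buy(price=96, qty=6): fills=#3x#2:1@95; bids=[#3:5@96] asks=[#1:4@102]
After op 4 cancel(order #2): fills=none; bids=[#3:5@96] asks=[#1:4@102]
After op 5 [order #4] limit_buy(price=104, qty=1): fills=#4x#1:1@102; bids=[#3:5@96] asks=[#1:3@102]
After op 6 [order #5] limit_buy(price=97, qty=2): fills=none; bids=[#5:2@97 #3:5@96] asks=[#1:3@102]
After op 7 [order #6] market_buy(qty=1): fills=#6x#1:1@102; bids=[#5:2@97 #3:5@96] asks=[#1:2@102]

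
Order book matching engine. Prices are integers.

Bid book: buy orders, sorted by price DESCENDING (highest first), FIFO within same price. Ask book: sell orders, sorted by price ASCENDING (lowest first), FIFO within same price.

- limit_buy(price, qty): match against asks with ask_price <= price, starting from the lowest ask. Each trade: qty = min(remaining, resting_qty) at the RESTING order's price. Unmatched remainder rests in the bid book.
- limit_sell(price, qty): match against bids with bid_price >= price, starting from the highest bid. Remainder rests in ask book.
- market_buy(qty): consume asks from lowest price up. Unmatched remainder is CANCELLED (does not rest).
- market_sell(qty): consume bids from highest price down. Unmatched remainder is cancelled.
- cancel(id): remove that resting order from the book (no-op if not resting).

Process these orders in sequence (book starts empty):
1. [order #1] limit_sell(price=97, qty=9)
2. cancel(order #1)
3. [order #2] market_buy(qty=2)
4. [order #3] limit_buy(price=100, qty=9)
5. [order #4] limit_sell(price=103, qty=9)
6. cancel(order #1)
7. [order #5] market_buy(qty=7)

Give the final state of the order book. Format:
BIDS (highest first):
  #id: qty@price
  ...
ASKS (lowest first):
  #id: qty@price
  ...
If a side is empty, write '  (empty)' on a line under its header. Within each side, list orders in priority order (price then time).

Answer: BIDS (highest first):
  #3: 9@100
ASKS (lowest first):
  #4: 2@103

Derivation:
After op 1 [order #1] limit_sell(price=97, qty=9): fills=none; bids=[-] asks=[#1:9@97]
After op 2 cancel(order #1): fills=none; bids=[-] asks=[-]
After op 3 [order #2] market_buy(qty=2): fills=none; bids=[-] asks=[-]
After op 4 [order #3] limit_buy(price=100, qty=9): fills=none; bids=[#3:9@100] asks=[-]
After op 5 [order #4] limit_sell(price=103, qty=9): fills=none; bids=[#3:9@100] asks=[#4:9@103]
After op 6 cancel(order #1): fills=none; bids=[#3:9@100] asks=[#4:9@103]
After op 7 [order #5] market_buy(qty=7): fills=#5x#4:7@103; bids=[#3:9@100] asks=[#4:2@103]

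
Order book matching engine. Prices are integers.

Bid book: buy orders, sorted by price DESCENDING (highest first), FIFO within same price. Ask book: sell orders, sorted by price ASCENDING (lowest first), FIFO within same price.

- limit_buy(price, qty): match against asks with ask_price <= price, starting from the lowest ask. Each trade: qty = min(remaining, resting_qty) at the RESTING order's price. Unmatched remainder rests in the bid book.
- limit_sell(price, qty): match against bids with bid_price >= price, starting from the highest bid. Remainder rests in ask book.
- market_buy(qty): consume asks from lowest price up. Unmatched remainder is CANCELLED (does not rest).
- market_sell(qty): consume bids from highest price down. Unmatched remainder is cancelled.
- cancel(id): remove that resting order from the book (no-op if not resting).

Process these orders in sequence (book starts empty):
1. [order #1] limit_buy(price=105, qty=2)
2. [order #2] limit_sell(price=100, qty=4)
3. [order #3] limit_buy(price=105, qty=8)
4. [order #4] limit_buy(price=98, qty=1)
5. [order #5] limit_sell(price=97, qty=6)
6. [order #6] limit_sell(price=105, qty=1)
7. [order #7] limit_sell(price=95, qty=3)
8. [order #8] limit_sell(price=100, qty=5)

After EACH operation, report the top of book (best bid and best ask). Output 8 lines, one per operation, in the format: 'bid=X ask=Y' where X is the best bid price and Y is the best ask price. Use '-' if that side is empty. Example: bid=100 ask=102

Answer: bid=105 ask=-
bid=- ask=100
bid=105 ask=-
bid=105 ask=-
bid=98 ask=-
bid=98 ask=105
bid=- ask=95
bid=- ask=95

Derivation:
After op 1 [order #1] limit_buy(price=105, qty=2): fills=none; bids=[#1:2@105] asks=[-]
After op 2 [order #2] limit_sell(price=100, qty=4): fills=#1x#2:2@105; bids=[-] asks=[#2:2@100]
After op 3 [order #3] limit_buy(price=105, qty=8): fills=#3x#2:2@100; bids=[#3:6@105] asks=[-]
After op 4 [order #4] limit_buy(price=98, qty=1): fills=none; bids=[#3:6@105 #4:1@98] asks=[-]
After op 5 [order #5] limit_sell(price=97, qty=6): fills=#3x#5:6@105; bids=[#4:1@98] asks=[-]
After op 6 [order #6] limit_sell(price=105, qty=1): fills=none; bids=[#4:1@98] asks=[#6:1@105]
After op 7 [order #7] limit_sell(price=95, qty=3): fills=#4x#7:1@98; bids=[-] asks=[#7:2@95 #6:1@105]
After op 8 [order #8] limit_sell(price=100, qty=5): fills=none; bids=[-] asks=[#7:2@95 #8:5@100 #6:1@105]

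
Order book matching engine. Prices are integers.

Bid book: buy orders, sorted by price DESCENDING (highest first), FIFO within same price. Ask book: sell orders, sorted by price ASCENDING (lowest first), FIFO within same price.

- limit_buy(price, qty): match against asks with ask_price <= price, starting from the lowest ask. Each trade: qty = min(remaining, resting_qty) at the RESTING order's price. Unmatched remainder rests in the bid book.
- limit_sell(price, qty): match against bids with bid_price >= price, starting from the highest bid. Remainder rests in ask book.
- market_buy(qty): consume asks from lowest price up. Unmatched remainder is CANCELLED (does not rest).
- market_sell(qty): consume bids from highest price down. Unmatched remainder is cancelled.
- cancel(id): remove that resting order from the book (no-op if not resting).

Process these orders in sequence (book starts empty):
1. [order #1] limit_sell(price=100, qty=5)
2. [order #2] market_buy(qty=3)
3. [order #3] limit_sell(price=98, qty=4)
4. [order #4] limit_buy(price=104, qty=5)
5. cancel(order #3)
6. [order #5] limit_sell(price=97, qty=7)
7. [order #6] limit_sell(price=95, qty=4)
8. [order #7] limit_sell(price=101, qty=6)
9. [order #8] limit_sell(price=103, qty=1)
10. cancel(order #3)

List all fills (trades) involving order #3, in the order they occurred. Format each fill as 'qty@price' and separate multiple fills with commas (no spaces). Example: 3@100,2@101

After op 1 [order #1] limit_sell(price=100, qty=5): fills=none; bids=[-] asks=[#1:5@100]
After op 2 [order #2] market_buy(qty=3): fills=#2x#1:3@100; bids=[-] asks=[#1:2@100]
After op 3 [order #3] limit_sell(price=98, qty=4): fills=none; bids=[-] asks=[#3:4@98 #1:2@100]
After op 4 [order #4] limit_buy(price=104, qty=5): fills=#4x#3:4@98 #4x#1:1@100; bids=[-] asks=[#1:1@100]
After op 5 cancel(order #3): fills=none; bids=[-] asks=[#1:1@100]
After op 6 [order #5] limit_sell(price=97, qty=7): fills=none; bids=[-] asks=[#5:7@97 #1:1@100]
After op 7 [order #6] limit_sell(price=95, qty=4): fills=none; bids=[-] asks=[#6:4@95 #5:7@97 #1:1@100]
After op 8 [order #7] limit_sell(price=101, qty=6): fills=none; bids=[-] asks=[#6:4@95 #5:7@97 #1:1@100 #7:6@101]
After op 9 [order #8] limit_sell(price=103, qty=1): fills=none; bids=[-] asks=[#6:4@95 #5:7@97 #1:1@100 #7:6@101 #8:1@103]
After op 10 cancel(order #3): fills=none; bids=[-] asks=[#6:4@95 #5:7@97 #1:1@100 #7:6@101 #8:1@103]

Answer: 4@98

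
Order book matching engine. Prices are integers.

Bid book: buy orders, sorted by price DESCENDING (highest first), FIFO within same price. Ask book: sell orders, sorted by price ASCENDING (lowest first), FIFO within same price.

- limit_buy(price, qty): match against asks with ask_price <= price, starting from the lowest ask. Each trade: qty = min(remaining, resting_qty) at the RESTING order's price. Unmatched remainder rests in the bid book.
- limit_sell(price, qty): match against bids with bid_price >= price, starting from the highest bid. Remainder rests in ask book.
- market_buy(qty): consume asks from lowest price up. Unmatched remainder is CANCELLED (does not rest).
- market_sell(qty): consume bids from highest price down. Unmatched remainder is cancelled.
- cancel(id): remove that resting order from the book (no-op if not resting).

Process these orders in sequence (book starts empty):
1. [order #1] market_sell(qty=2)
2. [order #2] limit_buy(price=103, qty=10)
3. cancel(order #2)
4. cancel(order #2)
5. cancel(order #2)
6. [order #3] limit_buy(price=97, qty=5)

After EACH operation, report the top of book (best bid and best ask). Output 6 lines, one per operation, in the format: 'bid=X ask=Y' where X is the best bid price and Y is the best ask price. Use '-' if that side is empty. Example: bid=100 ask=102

Answer: bid=- ask=-
bid=103 ask=-
bid=- ask=-
bid=- ask=-
bid=- ask=-
bid=97 ask=-

Derivation:
After op 1 [order #1] market_sell(qty=2): fills=none; bids=[-] asks=[-]
After op 2 [order #2] limit_buy(price=103, qty=10): fills=none; bids=[#2:10@103] asks=[-]
After op 3 cancel(order #2): fills=none; bids=[-] asks=[-]
After op 4 cancel(order #2): fills=none; bids=[-] asks=[-]
After op 5 cancel(order #2): fills=none; bids=[-] asks=[-]
After op 6 [order #3] limit_buy(price=97, qty=5): fills=none; bids=[#3:5@97] asks=[-]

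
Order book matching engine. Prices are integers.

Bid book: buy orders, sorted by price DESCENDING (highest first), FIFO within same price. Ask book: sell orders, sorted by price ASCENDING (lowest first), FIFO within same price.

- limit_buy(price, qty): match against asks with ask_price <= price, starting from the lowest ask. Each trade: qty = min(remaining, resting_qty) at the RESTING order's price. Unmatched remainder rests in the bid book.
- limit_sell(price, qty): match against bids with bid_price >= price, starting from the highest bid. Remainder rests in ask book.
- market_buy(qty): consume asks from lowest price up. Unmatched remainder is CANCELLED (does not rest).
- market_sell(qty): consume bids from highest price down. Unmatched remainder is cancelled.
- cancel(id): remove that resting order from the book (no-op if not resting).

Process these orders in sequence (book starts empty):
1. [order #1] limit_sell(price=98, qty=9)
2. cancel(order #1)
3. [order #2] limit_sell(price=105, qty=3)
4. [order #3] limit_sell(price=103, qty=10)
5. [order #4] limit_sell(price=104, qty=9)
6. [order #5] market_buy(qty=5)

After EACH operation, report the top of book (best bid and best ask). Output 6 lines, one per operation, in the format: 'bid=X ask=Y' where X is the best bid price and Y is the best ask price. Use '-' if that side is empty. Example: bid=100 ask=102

After op 1 [order #1] limit_sell(price=98, qty=9): fills=none; bids=[-] asks=[#1:9@98]
After op 2 cancel(order #1): fills=none; bids=[-] asks=[-]
After op 3 [order #2] limit_sell(price=105, qty=3): fills=none; bids=[-] asks=[#2:3@105]
After op 4 [order #3] limit_sell(price=103, qty=10): fills=none; bids=[-] asks=[#3:10@103 #2:3@105]
After op 5 [order #4] limit_sell(price=104, qty=9): fills=none; bids=[-] asks=[#3:10@103 #4:9@104 #2:3@105]
After op 6 [order #5] market_buy(qty=5): fills=#5x#3:5@103; bids=[-] asks=[#3:5@103 #4:9@104 #2:3@105]

Answer: bid=- ask=98
bid=- ask=-
bid=- ask=105
bid=- ask=103
bid=- ask=103
bid=- ask=103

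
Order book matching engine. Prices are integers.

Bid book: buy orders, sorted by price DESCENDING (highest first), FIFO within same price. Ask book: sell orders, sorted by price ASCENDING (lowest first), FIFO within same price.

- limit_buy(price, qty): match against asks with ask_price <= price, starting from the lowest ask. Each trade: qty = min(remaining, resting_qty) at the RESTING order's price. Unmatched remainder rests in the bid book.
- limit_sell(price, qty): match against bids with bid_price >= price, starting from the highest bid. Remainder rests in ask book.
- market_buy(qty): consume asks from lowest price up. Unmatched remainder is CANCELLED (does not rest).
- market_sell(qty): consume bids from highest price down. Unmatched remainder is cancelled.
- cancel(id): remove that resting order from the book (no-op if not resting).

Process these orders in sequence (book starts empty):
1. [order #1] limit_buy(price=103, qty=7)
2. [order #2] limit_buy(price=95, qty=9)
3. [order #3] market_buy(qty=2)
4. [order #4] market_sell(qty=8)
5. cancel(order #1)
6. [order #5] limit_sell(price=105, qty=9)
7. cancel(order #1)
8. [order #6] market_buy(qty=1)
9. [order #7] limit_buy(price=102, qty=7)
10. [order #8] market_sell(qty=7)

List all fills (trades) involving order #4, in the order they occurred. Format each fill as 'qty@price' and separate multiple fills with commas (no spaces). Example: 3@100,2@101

After op 1 [order #1] limit_buy(price=103, qty=7): fills=none; bids=[#1:7@103] asks=[-]
After op 2 [order #2] limit_buy(price=95, qty=9): fills=none; bids=[#1:7@103 #2:9@95] asks=[-]
After op 3 [order #3] market_buy(qty=2): fills=none; bids=[#1:7@103 #2:9@95] asks=[-]
After op 4 [order #4] market_sell(qty=8): fills=#1x#4:7@103 #2x#4:1@95; bids=[#2:8@95] asks=[-]
After op 5 cancel(order #1): fills=none; bids=[#2:8@95] asks=[-]
After op 6 [order #5] limit_sell(price=105, qty=9): fills=none; bids=[#2:8@95] asks=[#5:9@105]
After op 7 cancel(order #1): fills=none; bids=[#2:8@95] asks=[#5:9@105]
After op 8 [order #6] market_buy(qty=1): fills=#6x#5:1@105; bids=[#2:8@95] asks=[#5:8@105]
After op 9 [order #7] limit_buy(price=102, qty=7): fills=none; bids=[#7:7@102 #2:8@95] asks=[#5:8@105]
After op 10 [order #8] market_sell(qty=7): fills=#7x#8:7@102; bids=[#2:8@95] asks=[#5:8@105]

Answer: 7@103,1@95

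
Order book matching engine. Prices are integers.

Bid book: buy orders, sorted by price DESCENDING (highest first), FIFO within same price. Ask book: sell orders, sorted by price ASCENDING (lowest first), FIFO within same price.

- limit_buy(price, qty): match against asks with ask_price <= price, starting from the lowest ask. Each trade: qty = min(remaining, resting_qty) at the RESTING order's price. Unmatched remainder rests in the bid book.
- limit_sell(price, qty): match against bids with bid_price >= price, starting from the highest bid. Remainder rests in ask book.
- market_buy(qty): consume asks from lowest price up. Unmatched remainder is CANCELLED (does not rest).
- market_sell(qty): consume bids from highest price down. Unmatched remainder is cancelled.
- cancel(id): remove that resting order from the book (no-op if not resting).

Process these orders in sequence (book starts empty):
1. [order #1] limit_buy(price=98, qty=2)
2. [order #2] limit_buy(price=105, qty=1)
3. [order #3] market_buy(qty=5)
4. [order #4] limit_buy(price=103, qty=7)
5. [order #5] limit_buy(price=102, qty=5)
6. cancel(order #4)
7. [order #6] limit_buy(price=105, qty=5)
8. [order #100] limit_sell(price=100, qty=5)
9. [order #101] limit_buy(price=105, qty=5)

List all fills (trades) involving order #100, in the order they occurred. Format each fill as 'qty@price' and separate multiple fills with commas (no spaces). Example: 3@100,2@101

After op 1 [order #1] limit_buy(price=98, qty=2): fills=none; bids=[#1:2@98] asks=[-]
After op 2 [order #2] limit_buy(price=105, qty=1): fills=none; bids=[#2:1@105 #1:2@98] asks=[-]
After op 3 [order #3] market_buy(qty=5): fills=none; bids=[#2:1@105 #1:2@98] asks=[-]
After op 4 [order #4] limit_buy(price=103, qty=7): fills=none; bids=[#2:1@105 #4:7@103 #1:2@98] asks=[-]
After op 5 [order #5] limit_buy(price=102, qty=5): fills=none; bids=[#2:1@105 #4:7@103 #5:5@102 #1:2@98] asks=[-]
After op 6 cancel(order #4): fills=none; bids=[#2:1@105 #5:5@102 #1:2@98] asks=[-]
After op 7 [order #6] limit_buy(price=105, qty=5): fills=none; bids=[#2:1@105 #6:5@105 #5:5@102 #1:2@98] asks=[-]
After op 8 [order #100] limit_sell(price=100, qty=5): fills=#2x#100:1@105 #6x#100:4@105; bids=[#6:1@105 #5:5@102 #1:2@98] asks=[-]
After op 9 [order #101] limit_buy(price=105, qty=5): fills=none; bids=[#6:1@105 #101:5@105 #5:5@102 #1:2@98] asks=[-]

Answer: 1@105,4@105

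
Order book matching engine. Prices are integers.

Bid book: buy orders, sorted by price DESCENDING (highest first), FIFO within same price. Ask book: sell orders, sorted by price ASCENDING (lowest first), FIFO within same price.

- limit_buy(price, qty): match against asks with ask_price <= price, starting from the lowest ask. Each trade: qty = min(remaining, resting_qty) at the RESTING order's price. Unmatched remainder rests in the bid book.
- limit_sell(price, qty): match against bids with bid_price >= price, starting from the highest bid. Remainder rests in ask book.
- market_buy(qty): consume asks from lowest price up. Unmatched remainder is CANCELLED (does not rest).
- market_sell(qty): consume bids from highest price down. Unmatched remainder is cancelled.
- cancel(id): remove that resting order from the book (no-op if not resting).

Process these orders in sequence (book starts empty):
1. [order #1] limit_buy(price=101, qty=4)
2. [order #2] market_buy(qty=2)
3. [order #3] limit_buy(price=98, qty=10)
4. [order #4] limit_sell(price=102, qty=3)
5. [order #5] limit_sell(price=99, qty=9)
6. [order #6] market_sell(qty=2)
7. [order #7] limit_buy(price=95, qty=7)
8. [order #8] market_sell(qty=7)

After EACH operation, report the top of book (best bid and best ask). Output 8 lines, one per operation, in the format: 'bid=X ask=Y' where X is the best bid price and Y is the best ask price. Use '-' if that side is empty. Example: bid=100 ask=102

After op 1 [order #1] limit_buy(price=101, qty=4): fills=none; bids=[#1:4@101] asks=[-]
After op 2 [order #2] market_buy(qty=2): fills=none; bids=[#1:4@101] asks=[-]
After op 3 [order #3] limit_buy(price=98, qty=10): fills=none; bids=[#1:4@101 #3:10@98] asks=[-]
After op 4 [order #4] limit_sell(price=102, qty=3): fills=none; bids=[#1:4@101 #3:10@98] asks=[#4:3@102]
After op 5 [order #5] limit_sell(price=99, qty=9): fills=#1x#5:4@101; bids=[#3:10@98] asks=[#5:5@99 #4:3@102]
After op 6 [order #6] market_sell(qty=2): fills=#3x#6:2@98; bids=[#3:8@98] asks=[#5:5@99 #4:3@102]
After op 7 [order #7] limit_buy(price=95, qty=7): fills=none; bids=[#3:8@98 #7:7@95] asks=[#5:5@99 #4:3@102]
After op 8 [order #8] market_sell(qty=7): fills=#3x#8:7@98; bids=[#3:1@98 #7:7@95] asks=[#5:5@99 #4:3@102]

Answer: bid=101 ask=-
bid=101 ask=-
bid=101 ask=-
bid=101 ask=102
bid=98 ask=99
bid=98 ask=99
bid=98 ask=99
bid=98 ask=99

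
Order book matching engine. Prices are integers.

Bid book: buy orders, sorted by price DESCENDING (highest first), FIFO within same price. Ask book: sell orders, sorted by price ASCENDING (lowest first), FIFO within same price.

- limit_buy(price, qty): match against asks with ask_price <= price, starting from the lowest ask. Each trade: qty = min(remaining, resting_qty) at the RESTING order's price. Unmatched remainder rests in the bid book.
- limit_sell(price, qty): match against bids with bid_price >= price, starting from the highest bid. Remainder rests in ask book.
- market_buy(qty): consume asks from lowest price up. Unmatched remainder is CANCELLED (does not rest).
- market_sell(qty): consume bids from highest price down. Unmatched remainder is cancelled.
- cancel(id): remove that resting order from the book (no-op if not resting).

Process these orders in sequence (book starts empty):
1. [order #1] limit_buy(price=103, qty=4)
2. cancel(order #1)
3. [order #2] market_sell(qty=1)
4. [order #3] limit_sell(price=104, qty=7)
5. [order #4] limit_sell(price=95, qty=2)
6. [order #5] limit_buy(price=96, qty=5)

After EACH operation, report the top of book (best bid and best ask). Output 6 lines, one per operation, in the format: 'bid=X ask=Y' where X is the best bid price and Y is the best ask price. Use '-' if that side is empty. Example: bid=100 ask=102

Answer: bid=103 ask=-
bid=- ask=-
bid=- ask=-
bid=- ask=104
bid=- ask=95
bid=96 ask=104

Derivation:
After op 1 [order #1] limit_buy(price=103, qty=4): fills=none; bids=[#1:4@103] asks=[-]
After op 2 cancel(order #1): fills=none; bids=[-] asks=[-]
After op 3 [order #2] market_sell(qty=1): fills=none; bids=[-] asks=[-]
After op 4 [order #3] limit_sell(price=104, qty=7): fills=none; bids=[-] asks=[#3:7@104]
After op 5 [order #4] limit_sell(price=95, qty=2): fills=none; bids=[-] asks=[#4:2@95 #3:7@104]
After op 6 [order #5] limit_buy(price=96, qty=5): fills=#5x#4:2@95; bids=[#5:3@96] asks=[#3:7@104]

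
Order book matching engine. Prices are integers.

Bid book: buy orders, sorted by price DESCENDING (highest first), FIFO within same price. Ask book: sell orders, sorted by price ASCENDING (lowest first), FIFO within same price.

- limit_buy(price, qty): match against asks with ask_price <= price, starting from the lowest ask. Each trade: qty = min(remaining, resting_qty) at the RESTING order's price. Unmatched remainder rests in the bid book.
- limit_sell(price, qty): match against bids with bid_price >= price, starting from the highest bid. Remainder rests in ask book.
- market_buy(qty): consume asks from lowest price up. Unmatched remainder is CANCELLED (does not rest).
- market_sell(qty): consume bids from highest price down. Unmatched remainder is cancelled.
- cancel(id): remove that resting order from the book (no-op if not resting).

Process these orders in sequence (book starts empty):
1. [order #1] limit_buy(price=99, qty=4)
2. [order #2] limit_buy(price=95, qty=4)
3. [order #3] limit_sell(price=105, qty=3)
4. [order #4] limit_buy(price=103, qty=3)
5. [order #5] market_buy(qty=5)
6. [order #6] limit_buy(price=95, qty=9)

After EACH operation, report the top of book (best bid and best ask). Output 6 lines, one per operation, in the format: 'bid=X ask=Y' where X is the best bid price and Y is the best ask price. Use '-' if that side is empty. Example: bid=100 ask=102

Answer: bid=99 ask=-
bid=99 ask=-
bid=99 ask=105
bid=103 ask=105
bid=103 ask=-
bid=103 ask=-

Derivation:
After op 1 [order #1] limit_buy(price=99, qty=4): fills=none; bids=[#1:4@99] asks=[-]
After op 2 [order #2] limit_buy(price=95, qty=4): fills=none; bids=[#1:4@99 #2:4@95] asks=[-]
After op 3 [order #3] limit_sell(price=105, qty=3): fills=none; bids=[#1:4@99 #2:4@95] asks=[#3:3@105]
After op 4 [order #4] limit_buy(price=103, qty=3): fills=none; bids=[#4:3@103 #1:4@99 #2:4@95] asks=[#3:3@105]
After op 5 [order #5] market_buy(qty=5): fills=#5x#3:3@105; bids=[#4:3@103 #1:4@99 #2:4@95] asks=[-]
After op 6 [order #6] limit_buy(price=95, qty=9): fills=none; bids=[#4:3@103 #1:4@99 #2:4@95 #6:9@95] asks=[-]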